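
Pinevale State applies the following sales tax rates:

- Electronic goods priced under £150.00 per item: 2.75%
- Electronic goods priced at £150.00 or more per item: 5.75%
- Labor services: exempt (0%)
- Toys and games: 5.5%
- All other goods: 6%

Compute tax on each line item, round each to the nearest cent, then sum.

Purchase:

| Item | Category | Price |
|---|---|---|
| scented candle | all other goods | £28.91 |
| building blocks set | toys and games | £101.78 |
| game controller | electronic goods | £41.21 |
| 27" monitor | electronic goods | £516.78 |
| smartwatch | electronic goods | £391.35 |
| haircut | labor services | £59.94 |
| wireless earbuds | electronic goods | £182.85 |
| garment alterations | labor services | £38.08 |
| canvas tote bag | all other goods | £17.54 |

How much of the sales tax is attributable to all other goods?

Scented candle £28.91: all other goods → 6% → £1.73
Canvas tote bag £17.54: all other goods → 6% → £1.05
Tax on all other goods = £1.73 + £1.05 = £2.78

£2.78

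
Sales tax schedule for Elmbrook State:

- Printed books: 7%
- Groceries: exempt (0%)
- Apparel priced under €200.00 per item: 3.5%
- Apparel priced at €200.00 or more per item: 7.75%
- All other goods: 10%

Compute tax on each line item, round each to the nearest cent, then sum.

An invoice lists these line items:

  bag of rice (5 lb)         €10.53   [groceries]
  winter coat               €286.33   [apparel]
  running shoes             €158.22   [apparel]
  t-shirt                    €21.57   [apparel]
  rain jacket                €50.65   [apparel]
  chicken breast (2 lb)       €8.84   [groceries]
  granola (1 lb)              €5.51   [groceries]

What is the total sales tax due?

€30.25

Bag of rice (5 lb) €10.53: groceries → 0% → €0.00
Winter coat €286.33: apparel, €200.00 or more → 7.75% → €22.19
Running shoes €158.22: apparel, under €200.00 → 3.5% → €5.54
T-shirt €21.57: apparel, under €200.00 → 3.5% → €0.75
Rain jacket €50.65: apparel, under €200.00 → 3.5% → €1.77
Chicken breast (2 lb) €8.84: groceries → 0% → €0.00
Granola (1 lb) €5.51: groceries → 0% → €0.00
Total tax = €22.19 + €5.54 + €0.75 + €1.77 = €30.25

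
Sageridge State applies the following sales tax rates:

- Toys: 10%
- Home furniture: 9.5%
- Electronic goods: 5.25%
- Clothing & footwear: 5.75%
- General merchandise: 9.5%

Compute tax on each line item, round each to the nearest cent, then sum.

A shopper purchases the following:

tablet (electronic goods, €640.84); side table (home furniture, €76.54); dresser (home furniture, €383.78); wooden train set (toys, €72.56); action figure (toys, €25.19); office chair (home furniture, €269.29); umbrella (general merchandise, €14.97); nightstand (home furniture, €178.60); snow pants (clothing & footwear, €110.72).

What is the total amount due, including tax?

€1909.98

Tablet €640.84: electronic goods → 5.25% → €33.64
Side table €76.54: home furniture → 9.5% → €7.27
Dresser €383.78: home furniture → 9.5% → €36.46
Wooden train set €72.56: toys → 10% → €7.26
Action figure €25.19: toys → 10% → €2.52
Office chair €269.29: home furniture → 9.5% → €25.58
Umbrella €14.97: general merchandise → 9.5% → €1.42
Nightstand €178.60: home furniture → 9.5% → €16.97
Snow pants €110.72: clothing & footwear → 5.75% → €6.37
Subtotal = €1772.49; tax = €137.49; total due = €1909.98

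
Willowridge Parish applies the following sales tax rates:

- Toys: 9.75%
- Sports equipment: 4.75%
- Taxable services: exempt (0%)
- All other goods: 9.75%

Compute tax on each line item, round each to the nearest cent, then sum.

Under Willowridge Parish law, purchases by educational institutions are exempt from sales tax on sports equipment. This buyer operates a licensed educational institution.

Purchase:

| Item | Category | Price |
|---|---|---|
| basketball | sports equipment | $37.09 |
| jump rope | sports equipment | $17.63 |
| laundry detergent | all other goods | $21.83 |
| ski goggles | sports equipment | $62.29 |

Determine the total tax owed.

$2.13

Basketball $37.09: sports equipment, buyer-exempt → 0% → $0.00
Jump rope $17.63: sports equipment, buyer-exempt → 0% → $0.00
Laundry detergent $21.83: all other goods → 9.75% → $2.13
Ski goggles $62.29: sports equipment, buyer-exempt → 0% → $0.00
Total tax = $2.13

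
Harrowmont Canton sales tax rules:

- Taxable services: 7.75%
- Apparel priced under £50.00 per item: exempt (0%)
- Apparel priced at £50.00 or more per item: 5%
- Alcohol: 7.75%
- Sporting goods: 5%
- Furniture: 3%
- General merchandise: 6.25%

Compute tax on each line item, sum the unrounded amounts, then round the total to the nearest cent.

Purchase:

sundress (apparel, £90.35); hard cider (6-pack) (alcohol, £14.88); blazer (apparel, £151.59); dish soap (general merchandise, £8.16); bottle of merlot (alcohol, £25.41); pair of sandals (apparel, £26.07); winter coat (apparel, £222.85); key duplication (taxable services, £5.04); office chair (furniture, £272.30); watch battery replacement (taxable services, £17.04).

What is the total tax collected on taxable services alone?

Key duplication £5.04: taxable services → 7.75% → £0.3906
Watch battery replacement £17.04: taxable services → 7.75% → £1.3206
Tax on taxable services: unrounded sum = £1.7112 → £1.71

£1.71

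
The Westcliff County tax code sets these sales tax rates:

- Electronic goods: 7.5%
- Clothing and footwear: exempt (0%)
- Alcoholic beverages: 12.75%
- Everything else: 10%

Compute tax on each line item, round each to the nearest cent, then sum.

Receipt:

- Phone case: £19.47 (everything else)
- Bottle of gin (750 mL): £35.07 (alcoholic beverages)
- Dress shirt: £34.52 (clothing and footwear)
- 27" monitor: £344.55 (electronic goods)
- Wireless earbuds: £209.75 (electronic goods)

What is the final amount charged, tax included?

Phone case £19.47: everything else → 10% → £1.95
Bottle of gin (750 mL) £35.07: alcoholic beverages → 12.75% → £4.47
Dress shirt £34.52: clothing and footwear → 0% → £0.00
27" monitor £344.55: electronic goods → 7.5% → £25.84
Wireless earbuds £209.75: electronic goods → 7.5% → £15.73
Subtotal = £643.36; tax = £47.99; total due = £691.35

£691.35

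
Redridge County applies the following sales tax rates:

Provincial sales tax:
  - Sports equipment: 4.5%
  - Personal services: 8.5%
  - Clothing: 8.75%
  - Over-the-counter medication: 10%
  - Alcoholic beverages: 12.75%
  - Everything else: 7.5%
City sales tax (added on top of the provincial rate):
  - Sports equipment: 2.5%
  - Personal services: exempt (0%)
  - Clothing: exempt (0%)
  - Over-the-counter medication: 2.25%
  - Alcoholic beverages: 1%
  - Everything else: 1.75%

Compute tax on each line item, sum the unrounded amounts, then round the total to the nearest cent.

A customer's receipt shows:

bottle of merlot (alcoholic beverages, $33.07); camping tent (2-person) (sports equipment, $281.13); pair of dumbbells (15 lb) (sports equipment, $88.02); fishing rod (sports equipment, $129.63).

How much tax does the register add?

$39.46

Bottle of merlot $33.07: alcoholic beverages → 12.75% + 1% city = 13.75% → $4.547125
Camping tent (2-person) $281.13: sports equipment → 4.5% + 2.5% city = 7% → $19.6791
Pair of dumbbells (15 lb) $88.02: sports equipment → 4.5% + 2.5% city = 7% → $6.1614
Fishing rod $129.63: sports equipment → 4.5% + 2.5% city = 7% → $9.0741
Unrounded tax sum = $39.461725 → $39.46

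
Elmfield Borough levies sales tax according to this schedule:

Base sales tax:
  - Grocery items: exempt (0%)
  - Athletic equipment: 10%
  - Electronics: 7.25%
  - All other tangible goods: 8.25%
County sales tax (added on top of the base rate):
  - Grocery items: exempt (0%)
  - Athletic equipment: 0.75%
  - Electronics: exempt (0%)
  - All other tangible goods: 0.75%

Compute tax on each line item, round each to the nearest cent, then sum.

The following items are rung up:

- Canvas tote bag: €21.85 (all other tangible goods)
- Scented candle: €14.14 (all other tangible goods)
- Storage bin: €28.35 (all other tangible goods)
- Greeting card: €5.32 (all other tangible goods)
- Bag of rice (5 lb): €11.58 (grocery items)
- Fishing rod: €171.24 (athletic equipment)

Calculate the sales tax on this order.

€24.68

Canvas tote bag €21.85: all other tangible goods → 8.25% + 0.75% county = 9% → €1.97
Scented candle €14.14: all other tangible goods → 8.25% + 0.75% county = 9% → €1.27
Storage bin €28.35: all other tangible goods → 8.25% + 0.75% county = 9% → €2.55
Greeting card €5.32: all other tangible goods → 8.25% + 0.75% county = 9% → €0.48
Bag of rice (5 lb) €11.58: grocery items → 0% + 0% county = 0% → €0.00
Fishing rod €171.24: athletic equipment → 10% + 0.75% county = 10.75% → €18.41
Total tax = €1.97 + €1.27 + €2.55 + €0.48 + €18.41 = €24.68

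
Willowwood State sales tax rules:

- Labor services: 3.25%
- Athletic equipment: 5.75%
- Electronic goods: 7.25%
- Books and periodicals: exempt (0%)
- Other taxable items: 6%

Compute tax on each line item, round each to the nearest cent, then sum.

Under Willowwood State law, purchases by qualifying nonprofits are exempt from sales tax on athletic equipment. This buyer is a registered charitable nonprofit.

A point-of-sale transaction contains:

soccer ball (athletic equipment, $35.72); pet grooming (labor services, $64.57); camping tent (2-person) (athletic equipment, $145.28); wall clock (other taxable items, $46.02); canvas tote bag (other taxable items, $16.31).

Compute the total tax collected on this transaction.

$5.84

Soccer ball $35.72: athletic equipment, buyer-exempt → 0% → $0.00
Pet grooming $64.57: labor services → 3.25% → $2.10
Camping tent (2-person) $145.28: athletic equipment, buyer-exempt → 0% → $0.00
Wall clock $46.02: other taxable items → 6% → $2.76
Canvas tote bag $16.31: other taxable items → 6% → $0.98
Total tax = $2.10 + $2.76 + $0.98 = $5.84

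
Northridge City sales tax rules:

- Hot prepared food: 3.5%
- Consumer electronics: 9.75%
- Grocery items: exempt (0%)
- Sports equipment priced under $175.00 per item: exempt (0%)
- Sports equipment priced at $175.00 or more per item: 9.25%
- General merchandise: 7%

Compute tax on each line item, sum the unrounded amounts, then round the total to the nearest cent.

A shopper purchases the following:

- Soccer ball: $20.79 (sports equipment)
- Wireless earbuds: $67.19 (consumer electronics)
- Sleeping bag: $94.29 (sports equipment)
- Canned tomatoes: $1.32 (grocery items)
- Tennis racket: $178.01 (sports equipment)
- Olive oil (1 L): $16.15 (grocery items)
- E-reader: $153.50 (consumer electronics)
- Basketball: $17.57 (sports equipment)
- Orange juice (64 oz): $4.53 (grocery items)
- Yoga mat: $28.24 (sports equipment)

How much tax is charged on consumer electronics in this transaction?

$21.52

Wireless earbuds $67.19: consumer electronics → 9.75% → $6.551025
E-reader $153.50: consumer electronics → 9.75% → $14.96625
Tax on consumer electronics: unrounded sum = $21.517275 → $21.52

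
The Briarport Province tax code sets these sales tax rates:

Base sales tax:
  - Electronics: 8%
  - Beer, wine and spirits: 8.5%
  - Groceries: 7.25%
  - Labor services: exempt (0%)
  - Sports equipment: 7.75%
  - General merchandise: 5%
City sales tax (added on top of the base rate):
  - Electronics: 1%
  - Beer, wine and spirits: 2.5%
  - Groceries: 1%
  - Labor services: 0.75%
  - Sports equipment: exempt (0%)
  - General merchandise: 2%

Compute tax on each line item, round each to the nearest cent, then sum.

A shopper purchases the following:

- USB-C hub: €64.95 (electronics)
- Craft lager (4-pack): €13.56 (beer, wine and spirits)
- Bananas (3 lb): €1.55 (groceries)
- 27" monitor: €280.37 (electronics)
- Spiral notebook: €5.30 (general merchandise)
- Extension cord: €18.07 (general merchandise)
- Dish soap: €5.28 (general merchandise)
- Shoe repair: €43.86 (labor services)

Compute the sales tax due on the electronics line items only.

€31.08

USB-C hub €64.95: electronics → 8% + 1% city = 9% → €5.85
27" monitor €280.37: electronics → 8% + 1% city = 9% → €25.23
Tax on electronics = €5.85 + €25.23 = €31.08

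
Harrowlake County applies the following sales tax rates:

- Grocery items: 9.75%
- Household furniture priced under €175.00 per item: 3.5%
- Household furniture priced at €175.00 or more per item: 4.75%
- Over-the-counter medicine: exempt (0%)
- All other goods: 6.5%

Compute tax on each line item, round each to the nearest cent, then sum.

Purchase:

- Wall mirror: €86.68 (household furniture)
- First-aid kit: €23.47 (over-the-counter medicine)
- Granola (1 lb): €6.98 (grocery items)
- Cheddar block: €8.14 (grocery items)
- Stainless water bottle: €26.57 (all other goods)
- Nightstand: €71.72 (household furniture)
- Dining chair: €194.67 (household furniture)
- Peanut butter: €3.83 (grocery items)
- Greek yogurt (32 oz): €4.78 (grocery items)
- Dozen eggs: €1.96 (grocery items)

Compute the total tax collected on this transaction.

Wall mirror €86.68: household furniture, under €175.00 → 3.5% → €3.03
First-aid kit €23.47: over-the-counter medicine → 0% → €0.00
Granola (1 lb) €6.98: grocery items → 9.75% → €0.68
Cheddar block €8.14: grocery items → 9.75% → €0.79
Stainless water bottle €26.57: all other goods → 6.5% → €1.73
Nightstand €71.72: household furniture, under €175.00 → 3.5% → €2.51
Dining chair €194.67: household furniture, €175.00 or more → 4.75% → €9.25
Peanut butter €3.83: grocery items → 9.75% → €0.37
Greek yogurt (32 oz) €4.78: grocery items → 9.75% → €0.47
Dozen eggs €1.96: grocery items → 9.75% → €0.19
Total tax = €3.03 + €0.68 + €0.79 + €1.73 + €2.51 + €9.25 + €0.37 + €0.47 + €0.19 = €19.02

€19.02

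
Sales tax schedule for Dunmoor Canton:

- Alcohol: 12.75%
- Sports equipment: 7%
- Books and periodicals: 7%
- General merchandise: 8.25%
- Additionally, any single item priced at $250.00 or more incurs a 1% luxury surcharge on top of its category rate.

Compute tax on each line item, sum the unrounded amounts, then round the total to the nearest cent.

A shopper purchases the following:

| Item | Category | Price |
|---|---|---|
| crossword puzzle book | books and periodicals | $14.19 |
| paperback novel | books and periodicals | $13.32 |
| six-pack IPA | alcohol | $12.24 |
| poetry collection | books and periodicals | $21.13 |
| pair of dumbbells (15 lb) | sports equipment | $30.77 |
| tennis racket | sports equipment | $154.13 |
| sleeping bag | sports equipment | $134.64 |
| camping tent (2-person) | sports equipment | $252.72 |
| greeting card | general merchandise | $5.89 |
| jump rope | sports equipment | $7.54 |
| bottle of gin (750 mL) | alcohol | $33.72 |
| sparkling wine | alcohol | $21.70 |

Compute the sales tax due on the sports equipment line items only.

$43.11

Pair of dumbbells (15 lb) $30.77: sports equipment → 7% → $2.1539
Tennis racket $154.13: sports equipment → 7% → $10.7891
Sleeping bag $134.64: sports equipment → 7% → $9.4248
Camping tent (2-person) $252.72: sports equipment → 7% + 1% surcharge = 8% → $20.2176
Jump rope $7.54: sports equipment → 7% → $0.5278
Tax on sports equipment: unrounded sum = $43.1132 → $43.11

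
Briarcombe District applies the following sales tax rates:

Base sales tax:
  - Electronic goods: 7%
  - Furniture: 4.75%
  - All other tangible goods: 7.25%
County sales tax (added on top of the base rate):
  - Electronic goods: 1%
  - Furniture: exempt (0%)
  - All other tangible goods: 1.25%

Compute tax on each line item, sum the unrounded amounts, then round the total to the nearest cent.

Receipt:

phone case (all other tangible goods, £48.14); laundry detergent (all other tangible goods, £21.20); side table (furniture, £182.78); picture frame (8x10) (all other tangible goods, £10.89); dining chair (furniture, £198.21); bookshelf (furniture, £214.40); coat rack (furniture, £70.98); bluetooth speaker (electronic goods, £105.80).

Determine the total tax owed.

Phone case £48.14: all other tangible goods → 7.25% + 1.25% county = 8.5% → £4.0919
Laundry detergent £21.20: all other tangible goods → 7.25% + 1.25% county = 8.5% → £1.802
Side table £182.78: furniture → 4.75% + 0% county = 4.75% → £8.68205
Picture frame (8x10) £10.89: all other tangible goods → 7.25% + 1.25% county = 8.5% → £0.92565
Dining chair £198.21: furniture → 4.75% + 0% county = 4.75% → £9.414975
Bookshelf £214.40: furniture → 4.75% + 0% county = 4.75% → £10.184
Coat rack £70.98: furniture → 4.75% + 0% county = 4.75% → £3.37155
Bluetooth speaker £105.80: electronic goods → 7% + 1% county = 8% → £8.464
Unrounded tax sum = £46.936125 → £46.94

£46.94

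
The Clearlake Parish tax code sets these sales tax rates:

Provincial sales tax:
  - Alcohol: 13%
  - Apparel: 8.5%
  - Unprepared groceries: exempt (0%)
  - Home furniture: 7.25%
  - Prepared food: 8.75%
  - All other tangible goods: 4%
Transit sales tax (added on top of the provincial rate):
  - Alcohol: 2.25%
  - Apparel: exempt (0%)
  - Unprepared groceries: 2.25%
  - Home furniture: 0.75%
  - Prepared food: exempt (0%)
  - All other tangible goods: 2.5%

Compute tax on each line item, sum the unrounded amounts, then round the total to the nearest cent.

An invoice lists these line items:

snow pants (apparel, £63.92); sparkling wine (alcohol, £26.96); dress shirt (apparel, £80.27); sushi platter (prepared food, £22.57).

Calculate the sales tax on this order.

Snow pants £63.92: apparel → 8.5% + 0% transit = 8.5% → £5.4332
Sparkling wine £26.96: alcohol → 13% + 2.25% transit = 15.25% → £4.1114
Dress shirt £80.27: apparel → 8.5% + 0% transit = 8.5% → £6.82295
Sushi platter £22.57: prepared food → 8.75% + 0% transit = 8.75% → £1.974875
Unrounded tax sum = £18.342425 → £18.34

£18.34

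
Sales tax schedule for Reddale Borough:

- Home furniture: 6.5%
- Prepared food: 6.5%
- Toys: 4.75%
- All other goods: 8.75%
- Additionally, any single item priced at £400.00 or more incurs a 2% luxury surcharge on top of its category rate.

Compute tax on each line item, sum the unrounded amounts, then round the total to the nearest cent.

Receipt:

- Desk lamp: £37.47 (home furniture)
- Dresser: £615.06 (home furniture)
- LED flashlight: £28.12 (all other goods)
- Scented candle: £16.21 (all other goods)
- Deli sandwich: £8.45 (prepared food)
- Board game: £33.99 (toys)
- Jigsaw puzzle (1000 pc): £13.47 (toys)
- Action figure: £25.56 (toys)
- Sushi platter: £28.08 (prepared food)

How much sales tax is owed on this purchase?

Desk lamp £37.47: home furniture → 6.5% → £2.43555
Dresser £615.06: home furniture → 6.5% + 2% surcharge = 8.5% → £52.2801
LED flashlight £28.12: all other goods → 8.75% → £2.4605
Scented candle £16.21: all other goods → 8.75% → £1.418375
Deli sandwich £8.45: prepared food → 6.5% → £0.54925
Board game £33.99: toys → 4.75% → £1.614525
Jigsaw puzzle (1000 pc) £13.47: toys → 4.75% → £0.639825
Action figure £25.56: toys → 4.75% → £1.2141
Sushi platter £28.08: prepared food → 6.5% → £1.8252
Unrounded tax sum = £64.437425 → £64.44

£64.44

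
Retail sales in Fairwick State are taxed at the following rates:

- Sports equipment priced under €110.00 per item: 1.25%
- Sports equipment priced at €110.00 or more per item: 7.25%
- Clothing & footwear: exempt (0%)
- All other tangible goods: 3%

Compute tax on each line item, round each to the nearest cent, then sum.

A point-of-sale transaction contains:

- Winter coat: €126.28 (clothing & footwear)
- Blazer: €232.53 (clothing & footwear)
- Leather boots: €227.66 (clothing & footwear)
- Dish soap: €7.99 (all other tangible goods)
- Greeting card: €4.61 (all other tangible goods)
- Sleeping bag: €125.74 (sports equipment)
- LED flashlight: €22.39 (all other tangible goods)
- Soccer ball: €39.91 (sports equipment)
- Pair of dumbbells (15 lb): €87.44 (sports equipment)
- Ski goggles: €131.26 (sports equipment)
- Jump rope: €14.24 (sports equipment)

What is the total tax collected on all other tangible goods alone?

Dish soap €7.99: all other tangible goods → 3% → €0.24
Greeting card €4.61: all other tangible goods → 3% → €0.14
LED flashlight €22.39: all other tangible goods → 3% → €0.67
Tax on all other tangible goods = €0.24 + €0.14 + €0.67 = €1.05

€1.05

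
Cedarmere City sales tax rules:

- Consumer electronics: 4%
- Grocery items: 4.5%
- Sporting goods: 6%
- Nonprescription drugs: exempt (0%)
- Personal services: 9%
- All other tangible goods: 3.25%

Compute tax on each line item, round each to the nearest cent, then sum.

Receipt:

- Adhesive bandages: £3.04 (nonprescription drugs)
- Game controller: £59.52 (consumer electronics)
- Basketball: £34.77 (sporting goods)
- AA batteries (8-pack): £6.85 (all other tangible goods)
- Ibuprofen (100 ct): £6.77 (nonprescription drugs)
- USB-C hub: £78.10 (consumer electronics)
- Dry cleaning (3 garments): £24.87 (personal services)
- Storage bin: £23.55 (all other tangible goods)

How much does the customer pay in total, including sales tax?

Adhesive bandages £3.04: nonprescription drugs → 0% → £0.00
Game controller £59.52: consumer electronics → 4% → £2.38
Basketball £34.77: sporting goods → 6% → £2.09
AA batteries (8-pack) £6.85: all other tangible goods → 3.25% → £0.22
Ibuprofen (100 ct) £6.77: nonprescription drugs → 0% → £0.00
USB-C hub £78.10: consumer electronics → 4% → £3.12
Dry cleaning (3 garments) £24.87: personal services → 9% → £2.24
Storage bin £23.55: all other tangible goods → 3.25% → £0.77
Subtotal = £237.47; tax = £10.82; total due = £248.29

£248.29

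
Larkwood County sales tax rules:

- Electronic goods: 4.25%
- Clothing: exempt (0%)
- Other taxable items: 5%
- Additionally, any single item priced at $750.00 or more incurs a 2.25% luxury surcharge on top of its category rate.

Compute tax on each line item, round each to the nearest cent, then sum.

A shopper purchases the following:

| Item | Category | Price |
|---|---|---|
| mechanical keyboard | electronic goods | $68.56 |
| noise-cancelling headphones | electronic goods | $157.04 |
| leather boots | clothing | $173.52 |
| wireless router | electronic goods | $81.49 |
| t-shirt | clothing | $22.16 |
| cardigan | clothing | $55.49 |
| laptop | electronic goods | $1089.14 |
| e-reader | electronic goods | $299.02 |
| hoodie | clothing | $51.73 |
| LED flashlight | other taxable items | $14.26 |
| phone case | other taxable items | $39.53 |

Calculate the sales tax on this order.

$99.23

Mechanical keyboard $68.56: electronic goods → 4.25% → $2.91
Noise-cancelling headphones $157.04: electronic goods → 4.25% → $6.67
Leather boots $173.52: clothing → 0% → $0.00
Wireless router $81.49: electronic goods → 4.25% → $3.46
T-shirt $22.16: clothing → 0% → $0.00
Cardigan $55.49: clothing → 0% → $0.00
Laptop $1089.14: electronic goods → 4.25% + 2.25% surcharge = 6.5% → $70.79
E-reader $299.02: electronic goods → 4.25% → $12.71
Hoodie $51.73: clothing → 0% → $0.00
LED flashlight $14.26: other taxable items → 5% → $0.71
Phone case $39.53: other taxable items → 5% → $1.98
Total tax = $2.91 + $6.67 + $3.46 + $70.79 + $12.71 + $0.71 + $1.98 = $99.23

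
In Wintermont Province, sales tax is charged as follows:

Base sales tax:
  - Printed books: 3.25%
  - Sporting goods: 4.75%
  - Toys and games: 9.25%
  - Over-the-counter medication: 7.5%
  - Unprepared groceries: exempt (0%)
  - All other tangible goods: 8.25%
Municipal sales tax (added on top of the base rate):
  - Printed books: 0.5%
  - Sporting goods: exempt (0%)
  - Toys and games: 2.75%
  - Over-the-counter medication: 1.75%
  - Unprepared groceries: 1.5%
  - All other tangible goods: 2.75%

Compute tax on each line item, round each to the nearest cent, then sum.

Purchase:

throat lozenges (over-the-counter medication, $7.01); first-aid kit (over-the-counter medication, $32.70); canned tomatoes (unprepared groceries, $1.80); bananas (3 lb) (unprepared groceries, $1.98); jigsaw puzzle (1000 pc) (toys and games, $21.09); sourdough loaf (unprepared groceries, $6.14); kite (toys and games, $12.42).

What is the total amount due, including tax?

$90.98

Throat lozenges $7.01: over-the-counter medication → 7.5% + 1.75% municipal = 9.25% → $0.65
First-aid kit $32.70: over-the-counter medication → 7.5% + 1.75% municipal = 9.25% → $3.02
Canned tomatoes $1.80: unprepared groceries → 0% + 1.5% municipal = 1.5% → $0.03
Bananas (3 lb) $1.98: unprepared groceries → 0% + 1.5% municipal = 1.5% → $0.03
Jigsaw puzzle (1000 pc) $21.09: toys and games → 9.25% + 2.75% municipal = 12% → $2.53
Sourdough loaf $6.14: unprepared groceries → 0% + 1.5% municipal = 1.5% → $0.09
Kite $12.42: toys and games → 9.25% + 2.75% municipal = 12% → $1.49
Subtotal = $83.14; tax = $7.84; total due = $90.98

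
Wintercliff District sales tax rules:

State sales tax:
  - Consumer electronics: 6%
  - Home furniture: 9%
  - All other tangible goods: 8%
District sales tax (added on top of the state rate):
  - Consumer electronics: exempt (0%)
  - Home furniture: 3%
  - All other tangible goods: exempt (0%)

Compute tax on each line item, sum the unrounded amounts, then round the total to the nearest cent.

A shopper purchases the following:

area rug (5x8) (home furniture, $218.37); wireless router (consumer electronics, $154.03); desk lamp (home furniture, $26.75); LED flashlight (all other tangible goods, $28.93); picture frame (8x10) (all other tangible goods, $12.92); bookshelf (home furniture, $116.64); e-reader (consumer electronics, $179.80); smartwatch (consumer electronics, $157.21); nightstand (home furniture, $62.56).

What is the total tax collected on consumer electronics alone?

$29.46

Wireless router $154.03: consumer electronics → 6% + 0% district = 6% → $9.2418
E-reader $179.80: consumer electronics → 6% + 0% district = 6% → $10.788
Smartwatch $157.21: consumer electronics → 6% + 0% district = 6% → $9.4326
Tax on consumer electronics: unrounded sum = $29.4624 → $29.46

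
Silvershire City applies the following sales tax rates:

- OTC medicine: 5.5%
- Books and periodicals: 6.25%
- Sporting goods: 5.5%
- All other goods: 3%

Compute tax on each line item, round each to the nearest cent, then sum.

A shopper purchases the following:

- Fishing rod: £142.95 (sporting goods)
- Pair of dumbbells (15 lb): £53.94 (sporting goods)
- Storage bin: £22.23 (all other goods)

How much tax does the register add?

£11.50

Fishing rod £142.95: sporting goods → 5.5% → £7.86
Pair of dumbbells (15 lb) £53.94: sporting goods → 5.5% → £2.97
Storage bin £22.23: all other goods → 3% → £0.67
Total tax = £7.86 + £2.97 + £0.67 = £11.50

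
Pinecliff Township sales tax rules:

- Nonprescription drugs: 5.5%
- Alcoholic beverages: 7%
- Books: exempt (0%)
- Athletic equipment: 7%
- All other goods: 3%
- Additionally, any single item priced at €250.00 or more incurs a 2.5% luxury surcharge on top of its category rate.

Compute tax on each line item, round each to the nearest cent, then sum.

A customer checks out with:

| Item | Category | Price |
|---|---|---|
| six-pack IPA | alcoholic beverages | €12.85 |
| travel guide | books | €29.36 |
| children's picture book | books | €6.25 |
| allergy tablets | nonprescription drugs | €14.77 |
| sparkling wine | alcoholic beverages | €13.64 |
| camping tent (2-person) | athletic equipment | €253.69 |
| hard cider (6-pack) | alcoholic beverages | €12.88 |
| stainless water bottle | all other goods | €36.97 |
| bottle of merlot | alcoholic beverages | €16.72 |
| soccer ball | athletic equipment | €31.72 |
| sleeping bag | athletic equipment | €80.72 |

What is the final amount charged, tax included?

Six-pack IPA €12.85: alcoholic beverages → 7% → €0.90
Travel guide €29.36: books → 0% → €0.00
Children's picture book €6.25: books → 0% → €0.00
Allergy tablets €14.77: nonprescription drugs → 5.5% → €0.81
Sparkling wine €13.64: alcoholic beverages → 7% → €0.95
Camping tent (2-person) €253.69: athletic equipment → 7% + 2.5% surcharge = 9.5% → €24.10
Hard cider (6-pack) €12.88: alcoholic beverages → 7% → €0.90
Stainless water bottle €36.97: all other goods → 3% → €1.11
Bottle of merlot €16.72: alcoholic beverages → 7% → €1.17
Soccer ball €31.72: athletic equipment → 7% → €2.22
Sleeping bag €80.72: athletic equipment → 7% → €5.65
Subtotal = €509.57; tax = €37.81; total due = €547.38

€547.38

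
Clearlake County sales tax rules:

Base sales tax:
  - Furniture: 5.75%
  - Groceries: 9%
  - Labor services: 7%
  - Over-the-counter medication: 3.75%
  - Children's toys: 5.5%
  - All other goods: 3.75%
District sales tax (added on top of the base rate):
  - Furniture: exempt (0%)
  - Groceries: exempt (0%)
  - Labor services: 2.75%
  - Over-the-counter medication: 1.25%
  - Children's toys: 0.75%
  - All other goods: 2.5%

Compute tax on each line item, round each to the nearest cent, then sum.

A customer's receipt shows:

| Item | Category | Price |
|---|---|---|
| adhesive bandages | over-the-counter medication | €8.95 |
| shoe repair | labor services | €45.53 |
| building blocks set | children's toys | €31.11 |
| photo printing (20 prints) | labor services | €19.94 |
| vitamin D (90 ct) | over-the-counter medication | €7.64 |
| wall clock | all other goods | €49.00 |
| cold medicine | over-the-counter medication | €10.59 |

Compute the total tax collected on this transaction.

€12.74

Adhesive bandages €8.95: over-the-counter medication → 3.75% + 1.25% district = 5% → €0.45
Shoe repair €45.53: labor services → 7% + 2.75% district = 9.75% → €4.44
Building blocks set €31.11: children's toys → 5.5% + 0.75% district = 6.25% → €1.94
Photo printing (20 prints) €19.94: labor services → 7% + 2.75% district = 9.75% → €1.94
Vitamin D (90 ct) €7.64: over-the-counter medication → 3.75% + 1.25% district = 5% → €0.38
Wall clock €49.00: all other goods → 3.75% + 2.5% district = 6.25% → €3.06
Cold medicine €10.59: over-the-counter medication → 3.75% + 1.25% district = 5% → €0.53
Total tax = €0.45 + €4.44 + €1.94 + €1.94 + €0.38 + €3.06 + €0.53 = €12.74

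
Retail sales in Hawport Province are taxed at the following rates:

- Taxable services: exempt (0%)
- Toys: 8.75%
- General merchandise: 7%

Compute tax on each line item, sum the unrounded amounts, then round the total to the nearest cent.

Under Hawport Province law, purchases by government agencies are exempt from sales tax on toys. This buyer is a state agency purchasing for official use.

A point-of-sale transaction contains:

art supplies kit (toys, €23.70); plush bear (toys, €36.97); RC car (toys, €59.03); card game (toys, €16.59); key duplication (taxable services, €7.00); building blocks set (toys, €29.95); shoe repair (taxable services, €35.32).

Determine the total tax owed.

Art supplies kit €23.70: toys, buyer-exempt → 0% → €0.00
Plush bear €36.97: toys, buyer-exempt → 0% → €0.00
RC car €59.03: toys, buyer-exempt → 0% → €0.00
Card game €16.59: toys, buyer-exempt → 0% → €0.00
Key duplication €7.00: taxable services → 0% → €0.00
Building blocks set €29.95: toys, buyer-exempt → 0% → €0.00
Shoe repair €35.32: taxable services → 0% → €0.00
Unrounded tax sum = €0.00 → €0.00

€0.00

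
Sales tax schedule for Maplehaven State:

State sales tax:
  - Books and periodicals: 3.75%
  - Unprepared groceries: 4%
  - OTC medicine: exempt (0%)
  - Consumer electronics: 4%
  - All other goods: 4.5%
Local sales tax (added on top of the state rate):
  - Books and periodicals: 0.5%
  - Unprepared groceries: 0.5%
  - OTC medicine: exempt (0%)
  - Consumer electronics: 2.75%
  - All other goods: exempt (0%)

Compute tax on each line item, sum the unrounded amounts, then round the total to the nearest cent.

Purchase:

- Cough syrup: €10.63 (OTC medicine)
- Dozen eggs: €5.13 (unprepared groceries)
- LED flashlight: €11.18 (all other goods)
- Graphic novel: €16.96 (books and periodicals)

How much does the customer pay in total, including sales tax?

€45.35

Cough syrup €10.63: OTC medicine → 0% + 0% local = 0% → €0.00
Dozen eggs €5.13: unprepared groceries → 4% + 0.5% local = 4.5% → €0.23085
LED flashlight €11.18: all other goods → 4.5% + 0% local = 4.5% → €0.5031
Graphic novel €16.96: books and periodicals → 3.75% + 0.5% local = 4.25% → €0.7208
Subtotal = €43.90; unrounded tax = €1.45475 → €1.45; total due = €45.35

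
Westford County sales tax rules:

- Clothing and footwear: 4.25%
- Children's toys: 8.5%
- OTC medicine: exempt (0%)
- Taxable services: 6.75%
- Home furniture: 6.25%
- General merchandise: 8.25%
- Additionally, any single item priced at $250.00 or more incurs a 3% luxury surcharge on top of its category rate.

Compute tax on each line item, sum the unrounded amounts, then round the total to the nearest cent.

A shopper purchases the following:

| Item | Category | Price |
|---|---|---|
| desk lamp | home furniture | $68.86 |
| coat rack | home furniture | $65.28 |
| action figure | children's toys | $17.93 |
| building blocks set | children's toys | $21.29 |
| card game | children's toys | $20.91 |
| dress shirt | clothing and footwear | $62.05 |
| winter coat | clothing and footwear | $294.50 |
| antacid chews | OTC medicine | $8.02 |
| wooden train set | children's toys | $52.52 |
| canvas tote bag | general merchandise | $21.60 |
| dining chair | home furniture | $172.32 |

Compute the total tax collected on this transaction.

Desk lamp $68.86: home furniture → 6.25% → $4.30375
Coat rack $65.28: home furniture → 6.25% → $4.08
Action figure $17.93: children's toys → 8.5% → $1.52405
Building blocks set $21.29: children's toys → 8.5% → $1.80965
Card game $20.91: children's toys → 8.5% → $1.77735
Dress shirt $62.05: clothing and footwear → 4.25% → $2.637125
Winter coat $294.50: clothing and footwear → 4.25% + 3% surcharge = 7.25% → $21.35125
Antacid chews $8.02: OTC medicine → 0% → $0.00
Wooden train set $52.52: children's toys → 8.5% → $4.4642
Canvas tote bag $21.60: general merchandise → 8.25% → $1.782
Dining chair $172.32: home furniture → 6.25% → $10.77
Unrounded tax sum = $54.499375 → $54.50

$54.50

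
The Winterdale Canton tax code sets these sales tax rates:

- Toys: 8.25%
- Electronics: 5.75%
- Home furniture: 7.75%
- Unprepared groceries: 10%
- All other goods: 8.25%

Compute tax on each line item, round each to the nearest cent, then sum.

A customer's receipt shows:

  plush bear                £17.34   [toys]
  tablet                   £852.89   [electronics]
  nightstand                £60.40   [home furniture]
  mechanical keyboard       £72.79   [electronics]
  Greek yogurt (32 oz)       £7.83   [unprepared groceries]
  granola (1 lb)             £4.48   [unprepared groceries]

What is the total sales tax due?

£60.57

Plush bear £17.34: toys → 8.25% → £1.43
Tablet £852.89: electronics → 5.75% → £49.04
Nightstand £60.40: home furniture → 7.75% → £4.68
Mechanical keyboard £72.79: electronics → 5.75% → £4.19
Greek yogurt (32 oz) £7.83: unprepared groceries → 10% → £0.78
Granola (1 lb) £4.48: unprepared groceries → 10% → £0.45
Total tax = £1.43 + £49.04 + £4.68 + £4.19 + £0.78 + £0.45 = £60.57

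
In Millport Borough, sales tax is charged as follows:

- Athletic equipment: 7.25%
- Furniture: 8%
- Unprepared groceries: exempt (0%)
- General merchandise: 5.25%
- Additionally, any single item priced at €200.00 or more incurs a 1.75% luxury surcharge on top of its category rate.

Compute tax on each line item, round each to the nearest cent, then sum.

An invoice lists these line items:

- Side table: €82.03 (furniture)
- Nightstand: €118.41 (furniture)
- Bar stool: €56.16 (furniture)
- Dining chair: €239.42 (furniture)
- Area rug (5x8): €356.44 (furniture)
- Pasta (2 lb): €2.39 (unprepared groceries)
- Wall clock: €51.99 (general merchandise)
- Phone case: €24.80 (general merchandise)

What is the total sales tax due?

€82.64

Side table €82.03: furniture → 8% → €6.56
Nightstand €118.41: furniture → 8% → €9.47
Bar stool €56.16: furniture → 8% → €4.49
Dining chair €239.42: furniture → 8% + 1.75% surcharge = 9.75% → €23.34
Area rug (5x8) €356.44: furniture → 8% + 1.75% surcharge = 9.75% → €34.75
Pasta (2 lb) €2.39: unprepared groceries → 0% → €0.00
Wall clock €51.99: general merchandise → 5.25% → €2.73
Phone case €24.80: general merchandise → 5.25% → €1.30
Total tax = €6.56 + €9.47 + €4.49 + €23.34 + €34.75 + €2.73 + €1.30 = €82.64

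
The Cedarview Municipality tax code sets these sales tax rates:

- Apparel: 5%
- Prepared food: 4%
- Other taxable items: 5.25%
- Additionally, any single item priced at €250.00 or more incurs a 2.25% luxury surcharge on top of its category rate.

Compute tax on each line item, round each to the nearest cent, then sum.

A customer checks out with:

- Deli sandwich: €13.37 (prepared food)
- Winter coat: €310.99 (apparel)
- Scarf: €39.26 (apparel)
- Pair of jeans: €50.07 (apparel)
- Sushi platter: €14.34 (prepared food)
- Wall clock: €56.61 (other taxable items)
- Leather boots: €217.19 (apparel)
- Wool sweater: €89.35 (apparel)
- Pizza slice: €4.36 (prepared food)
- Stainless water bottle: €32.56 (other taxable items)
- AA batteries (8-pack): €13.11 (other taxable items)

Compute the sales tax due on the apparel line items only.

Winter coat €310.99: apparel → 5% + 2.25% surcharge = 7.25% → €22.55
Scarf €39.26: apparel → 5% → €1.96
Pair of jeans €50.07: apparel → 5% → €2.50
Leather boots €217.19: apparel → 5% → €10.86
Wool sweater €89.35: apparel → 5% → €4.47
Tax on apparel = €22.55 + €1.96 + €2.50 + €10.86 + €4.47 = €42.34

€42.34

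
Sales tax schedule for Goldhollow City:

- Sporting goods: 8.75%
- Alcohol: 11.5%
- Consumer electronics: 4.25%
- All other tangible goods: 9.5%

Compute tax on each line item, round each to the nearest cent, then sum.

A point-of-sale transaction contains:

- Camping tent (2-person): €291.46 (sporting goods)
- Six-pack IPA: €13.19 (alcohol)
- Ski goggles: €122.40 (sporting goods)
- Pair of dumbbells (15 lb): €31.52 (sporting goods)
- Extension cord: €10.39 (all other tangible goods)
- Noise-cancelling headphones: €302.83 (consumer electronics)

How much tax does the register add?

€54.35

Camping tent (2-person) €291.46: sporting goods → 8.75% → €25.50
Six-pack IPA €13.19: alcohol → 11.5% → €1.52
Ski goggles €122.40: sporting goods → 8.75% → €10.71
Pair of dumbbells (15 lb) €31.52: sporting goods → 8.75% → €2.76
Extension cord €10.39: all other tangible goods → 9.5% → €0.99
Noise-cancelling headphones €302.83: consumer electronics → 4.25% → €12.87
Total tax = €25.50 + €1.52 + €10.71 + €2.76 + €0.99 + €12.87 = €54.35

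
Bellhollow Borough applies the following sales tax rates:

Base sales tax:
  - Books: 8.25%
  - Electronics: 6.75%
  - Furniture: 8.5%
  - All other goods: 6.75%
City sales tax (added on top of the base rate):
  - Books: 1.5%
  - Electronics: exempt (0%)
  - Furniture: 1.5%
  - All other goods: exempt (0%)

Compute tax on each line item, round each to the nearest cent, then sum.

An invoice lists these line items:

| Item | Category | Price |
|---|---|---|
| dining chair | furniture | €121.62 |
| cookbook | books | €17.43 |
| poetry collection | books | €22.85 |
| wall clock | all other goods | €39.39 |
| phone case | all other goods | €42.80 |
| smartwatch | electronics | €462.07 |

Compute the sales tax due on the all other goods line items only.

Wall clock €39.39: all other goods → 6.75% + 0% city = 6.75% → €2.66
Phone case €42.80: all other goods → 6.75% + 0% city = 6.75% → €2.89
Tax on all other goods = €2.66 + €2.89 = €5.55

€5.55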